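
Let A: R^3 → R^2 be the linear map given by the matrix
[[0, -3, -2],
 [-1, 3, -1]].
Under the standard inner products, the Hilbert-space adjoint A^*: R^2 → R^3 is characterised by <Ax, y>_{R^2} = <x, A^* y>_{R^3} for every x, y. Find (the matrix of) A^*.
A^* = A^T =
[[0, -1],
 [-3, 3],
 [-2, -1]]

For real matrices with standard dot products, the defining identity <Ax, y> = <x, A^* y> gives (Ax)^T y = x^T (A^*) y, i.e. x^T A^T y = x^T (A^*) y. Since this holds for all x, y, we must have A^* = A^T. Therefore
A^* =
[[0, -1],
 [-3, 3],
 [-2, -1]].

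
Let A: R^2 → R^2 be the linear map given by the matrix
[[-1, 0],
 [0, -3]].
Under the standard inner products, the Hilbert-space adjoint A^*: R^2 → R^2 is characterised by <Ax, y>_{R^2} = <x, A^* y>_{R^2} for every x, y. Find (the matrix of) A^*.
A^* = A^T =
[[-1, 0],
 [0, -3]]

For real matrices with standard dot products, the defining identity <Ax, y> = <x, A^* y> gives (Ax)^T y = x^T (A^*) y, i.e. x^T A^T y = x^T (A^*) y. Since this holds for all x, y, we must have A^* = A^T. Therefore
A^* =
[[-1, 0],
 [0, -3]].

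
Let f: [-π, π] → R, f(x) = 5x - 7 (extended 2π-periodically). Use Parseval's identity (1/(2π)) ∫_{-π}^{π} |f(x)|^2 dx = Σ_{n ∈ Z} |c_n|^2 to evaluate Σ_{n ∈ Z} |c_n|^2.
Σ |c_n|^2 = 25π^2/3 + 49

Expand and integrate term by term over [-π, π]:
  ∫ (5x)^2 dx = 25·(2π^3/3); ∫ 2·5·(-7)·x dx = 0 (odd integrand); ∫ (-7)^2 dx = 49·2π.
So (1/(2π)) ∫_{-π}^{π} (5x - 7)^2 dx = 25π^2/3 + 49 = 25π^2/3 + 49.
Parseval ⇒ Σ |c_n|^2 = 25π^2/3 + 49.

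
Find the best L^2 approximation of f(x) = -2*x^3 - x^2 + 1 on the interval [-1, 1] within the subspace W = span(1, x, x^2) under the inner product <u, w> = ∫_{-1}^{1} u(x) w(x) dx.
g(x) = -x^2 - 6*x/5 + 1

The best approximation g ∈ W is the orthogonal projection of f onto W. Writing g = a_0 + a_1 x + a_2 x^2, the coefficients solve the normal equations G · a = b where
  G_{ij} = <φ_i, φ_j> and b_i = <f, φ_i>, with φ_0 = 1, φ_1 = x, φ_2 = x^2.
G =
  [2, 0, 2/3]
  [0, 2/3, 0]
  [2/3, 0, 2/5],
b = (4/3, -4/5, 4/15).
Solving gives a_0 = 1, a_1 = -6/5, a_2 = -1, so
  g(x) = -x^2 - 6*x/5 + 1.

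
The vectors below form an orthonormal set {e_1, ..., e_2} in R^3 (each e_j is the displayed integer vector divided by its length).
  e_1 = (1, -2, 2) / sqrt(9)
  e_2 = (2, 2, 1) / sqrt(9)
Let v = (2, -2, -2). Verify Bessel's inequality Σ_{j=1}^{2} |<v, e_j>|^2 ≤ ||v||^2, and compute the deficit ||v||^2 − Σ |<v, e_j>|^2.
Σ |<v, e_j>|^2 = 8/9; ||v||^2 = 12; deficit = 100/9

Write each e_j = u_j / sqrt(<u_j, u_j>) where u_j is the displayed integer vector. Then <v, e_j> = <v, u_j> / sqrt(<u_j, u_j>), so |<v, e_j>|^2 = <v, u_j>^2 / <u_j, u_j>.
Coefficients: <v, e_1> = 2/sqrt(9), <v, e_2> = -2/sqrt(9).
Square and sum: Σ |<v, e_j>|^2 = 8/9.
Compute ||v||^2 = v·v = 12.
Deficit = 12 − 8/9 = 100/9 ≥ 0, confirming Bessel's inequality. (The deficit equals ||v − Σ <v,e_j> e_j||^2, the squared distance from v to span{e_j}.)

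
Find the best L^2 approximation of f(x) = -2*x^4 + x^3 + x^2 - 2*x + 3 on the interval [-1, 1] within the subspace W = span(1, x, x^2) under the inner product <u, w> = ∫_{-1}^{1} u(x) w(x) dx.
g(x) = -5*x^2/7 - 7*x/5 + 111/35

The best approximation g ∈ W is the orthogonal projection of f onto W. Writing g = a_0 + a_1 x + a_2 x^2, the coefficients solve the normal equations G · a = b where
  G_{ij} = <φ_i, φ_j> and b_i = <f, φ_i>, with φ_0 = 1, φ_1 = x, φ_2 = x^2.
G =
  [2, 0, 2/3]
  [0, 2/3, 0]
  [2/3, 0, 2/5],
b = (88/15, -14/15, 64/35).
Solving gives a_0 = 111/35, a_1 = -7/5, a_2 = -5/7, so
  g(x) = -5*x^2/7 - 7*x/5 + 111/35.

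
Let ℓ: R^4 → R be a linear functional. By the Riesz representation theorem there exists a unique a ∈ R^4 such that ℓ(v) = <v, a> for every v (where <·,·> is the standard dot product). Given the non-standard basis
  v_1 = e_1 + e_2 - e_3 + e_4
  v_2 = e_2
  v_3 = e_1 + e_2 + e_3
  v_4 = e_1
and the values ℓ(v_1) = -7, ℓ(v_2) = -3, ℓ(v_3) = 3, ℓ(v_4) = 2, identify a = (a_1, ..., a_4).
a = (2, -3, 4, -2)

Write a = (a_1, ..., a_4) in the standard basis. For each basis vector v_i, ℓ(v_i) = <v_i, a> is a linear equation in the a_j's. Collect the n equations into a matrix system V a = ℓ, where row i of V is v_i (expressed in the standard basis). Since V is invertible (lower-triangular with 1s on the diagonal, up to permutation), solve by back-substitution:
  V =
[[1, 1, -1, 1],
 [0, 1, 0, 0],
 [1, 1, 1, 0],
 [1, 0, 0, 0]]
  V a = (-7, -3, 3, 2)
Solving gives a = (2, -3, 4, -2).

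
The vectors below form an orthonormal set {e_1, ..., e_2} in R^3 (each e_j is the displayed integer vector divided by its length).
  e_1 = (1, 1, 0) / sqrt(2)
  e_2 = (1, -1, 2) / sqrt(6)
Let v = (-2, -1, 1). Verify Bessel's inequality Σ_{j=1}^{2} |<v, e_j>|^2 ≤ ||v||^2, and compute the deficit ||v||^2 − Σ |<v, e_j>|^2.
Σ |<v, e_j>|^2 = 14/3; ||v||^2 = 6; deficit = 4/3

Write each e_j = u_j / sqrt(<u_j, u_j>) where u_j is the displayed integer vector. Then <v, e_j> = <v, u_j> / sqrt(<u_j, u_j>), so |<v, e_j>|^2 = <v, u_j>^2 / <u_j, u_j>.
Coefficients: <v, e_1> = -3/sqrt(2), <v, e_2> = 1/sqrt(6).
Square and sum: Σ |<v, e_j>|^2 = 14/3.
Compute ||v||^2 = v·v = 6.
Deficit = 6 − 14/3 = 4/3 ≥ 0, confirming Bessel's inequality. (The deficit equals ||v − Σ <v,e_j> e_j||^2, the squared distance from v to span{e_j}.)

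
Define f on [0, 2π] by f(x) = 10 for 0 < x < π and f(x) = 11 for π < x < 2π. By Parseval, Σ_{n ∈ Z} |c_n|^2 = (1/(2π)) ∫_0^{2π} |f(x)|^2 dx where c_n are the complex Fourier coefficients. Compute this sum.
Σ |c_n|^2 = 221/2

Parseval equates the L^2 energy of f (normalised by 1/(2π)) with the ℓ^2 sum of its Fourier coefficients: (1/(2π)) ∫_0^{2π} |f|^2 = Σ |c_n|^2.
Compute the left side: (1/(2π)) [∫_0^π 10^2 dx + ∫_π^{2π} 11^2 dx] = (1/(2π)) · (100π + 121π) = (100 + 121)/2 = 221/2.
So Σ_{n ∈ Z} |c_n|^2 = 221/2.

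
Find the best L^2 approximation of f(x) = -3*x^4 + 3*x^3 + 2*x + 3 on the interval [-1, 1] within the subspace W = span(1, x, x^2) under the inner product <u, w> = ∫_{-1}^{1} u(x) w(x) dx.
g(x) = -18*x^2/7 + 19*x/5 + 114/35

The best approximation g ∈ W is the orthogonal projection of f onto W. Writing g = a_0 + a_1 x + a_2 x^2, the coefficients solve the normal equations G · a = b where
  G_{ij} = <φ_i, φ_j> and b_i = <f, φ_i>, with φ_0 = 1, φ_1 = x, φ_2 = x^2.
G =
  [2, 0, 2/3]
  [0, 2/3, 0]
  [2/3, 0, 2/5],
b = (24/5, 38/15, 8/7).
Solving gives a_0 = 114/35, a_1 = 19/5, a_2 = -18/7, so
  g(x) = -18*x^2/7 + 19*x/5 + 114/35.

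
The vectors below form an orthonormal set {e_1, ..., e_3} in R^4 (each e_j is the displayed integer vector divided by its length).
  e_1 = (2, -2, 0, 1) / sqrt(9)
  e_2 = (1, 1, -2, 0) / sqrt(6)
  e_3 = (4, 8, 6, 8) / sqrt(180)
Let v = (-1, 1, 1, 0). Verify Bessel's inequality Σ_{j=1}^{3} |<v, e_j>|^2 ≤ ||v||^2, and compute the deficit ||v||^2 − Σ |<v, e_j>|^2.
Σ |<v, e_j>|^2 = 3; ||v||^2 = 3; deficit = 0

Write each e_j = u_j / sqrt(<u_j, u_j>) where u_j is the displayed integer vector. Then <v, e_j> = <v, u_j> / sqrt(<u_j, u_j>), so |<v, e_j>|^2 = <v, u_j>^2 / <u_j, u_j>.
Coefficients: <v, e_1> = -4/sqrt(9), <v, e_2> = -2/sqrt(6), <v, e_3> = 10/sqrt(180).
Square and sum: Σ |<v, e_j>|^2 = 3.
Compute ||v||^2 = v·v = 3.
Deficit = 3 − 3 = 0 ≥ 0, confirming Bessel's inequality. (The deficit equals ||v − Σ <v,e_j> e_j||^2, the squared distance from v to span{e_j}.)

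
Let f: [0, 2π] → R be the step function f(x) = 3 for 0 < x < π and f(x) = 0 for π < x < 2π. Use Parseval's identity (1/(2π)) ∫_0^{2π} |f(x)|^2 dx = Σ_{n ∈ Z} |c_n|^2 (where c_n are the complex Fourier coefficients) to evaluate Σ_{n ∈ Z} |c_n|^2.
Σ |c_n|^2 = 9/2

Parseval equates the L^2 energy of f (normalised by 1/(2π)) with the ℓ^2 sum of its Fourier coefficients: (1/(2π)) ∫_0^{2π} |f|^2 = Σ |c_n|^2.
Compute the left side: (1/(2π)) [∫_0^π 3^2 dx + ∫_π^{2π} 0^2 dx] = (1/(2π)) · (9π + 0π) = (9 + 0)/2 = 9/2.
So Σ_{n ∈ Z} |c_n|^2 = 9/2.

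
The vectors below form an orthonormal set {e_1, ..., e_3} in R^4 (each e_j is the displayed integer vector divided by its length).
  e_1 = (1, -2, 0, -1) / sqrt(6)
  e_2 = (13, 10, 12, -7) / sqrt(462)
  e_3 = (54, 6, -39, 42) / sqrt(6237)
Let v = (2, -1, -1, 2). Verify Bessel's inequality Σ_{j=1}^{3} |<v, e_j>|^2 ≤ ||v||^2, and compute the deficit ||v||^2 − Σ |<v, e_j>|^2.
Σ |<v, e_j>|^2 = 9; ||v||^2 = 10; deficit = 1

Write each e_j = u_j / sqrt(<u_j, u_j>) where u_j is the displayed integer vector. Then <v, e_j> = <v, u_j> / sqrt(<u_j, u_j>), so |<v, e_j>|^2 = <v, u_j>^2 / <u_j, u_j>.
Coefficients: <v, e_1> = 2/sqrt(6), <v, e_2> = -10/sqrt(462), <v, e_3> = 225/sqrt(6237).
Square and sum: Σ |<v, e_j>|^2 = 9.
Compute ||v||^2 = v·v = 10.
Deficit = 10 − 9 = 1 ≥ 0, confirming Bessel's inequality. (The deficit equals ||v − Σ <v,e_j> e_j||^2, the squared distance from v to span{e_j}.)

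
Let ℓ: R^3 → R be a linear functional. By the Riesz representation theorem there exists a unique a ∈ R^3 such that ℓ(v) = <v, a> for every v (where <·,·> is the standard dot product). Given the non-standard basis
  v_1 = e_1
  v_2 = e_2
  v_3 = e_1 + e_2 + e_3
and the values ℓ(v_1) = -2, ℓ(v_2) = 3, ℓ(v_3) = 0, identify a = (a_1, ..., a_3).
a = (-2, 3, -1)

Write a = (a_1, ..., a_3) in the standard basis. For each basis vector v_i, ℓ(v_i) = <v_i, a> is a linear equation in the a_j's. Collect the n equations into a matrix system V a = ℓ, where row i of V is v_i (expressed in the standard basis). Since V is invertible (lower-triangular with 1s on the diagonal, up to permutation), solve by back-substitution:
  V =
[[1, 0, 0],
 [0, 1, 0],
 [1, 1, 1]]
  V a = (-2, 3, 0)
Solving gives a = (-2, 3, -1).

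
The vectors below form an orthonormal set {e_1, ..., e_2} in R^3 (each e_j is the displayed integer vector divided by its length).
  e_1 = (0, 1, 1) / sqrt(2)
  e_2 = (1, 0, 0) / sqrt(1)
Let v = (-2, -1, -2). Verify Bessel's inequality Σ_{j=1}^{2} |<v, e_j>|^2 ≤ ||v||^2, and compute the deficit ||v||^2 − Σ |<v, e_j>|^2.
Σ |<v, e_j>|^2 = 17/2; ||v||^2 = 9; deficit = 1/2

Write each e_j = u_j / sqrt(<u_j, u_j>) where u_j is the displayed integer vector. Then <v, e_j> = <v, u_j> / sqrt(<u_j, u_j>), so |<v, e_j>|^2 = <v, u_j>^2 / <u_j, u_j>.
Coefficients: <v, e_1> = -3/sqrt(2), <v, e_2> = -2/sqrt(1).
Square and sum: Σ |<v, e_j>|^2 = 17/2.
Compute ||v||^2 = v·v = 9.
Deficit = 9 − 17/2 = 1/2 ≥ 0, confirming Bessel's inequality. (The deficit equals ||v − Σ <v,e_j> e_j||^2, the squared distance from v to span{e_j}.)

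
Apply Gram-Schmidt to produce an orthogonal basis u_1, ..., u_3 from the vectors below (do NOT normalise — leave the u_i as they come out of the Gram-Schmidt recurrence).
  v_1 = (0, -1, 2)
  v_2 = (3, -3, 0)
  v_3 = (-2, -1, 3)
Orthogonal basis:
  u_1 = (0, -1, 2)
  u_2 = (3, -12/5, -6/5)
  u_3 = (-2/3, -2/3, -1/3)

Apply the Gram-Schmidt recurrence
  u_1 = v_1
  u_i = v_i − Σ_{j<i} ((v_i · u_j) / (u_j · u_j)) · u_j.

Step by step this gives:
  u_1 = (0, -1, 2)
  u_2 = (3, -12/5, -6/5)
  u_3 = (-2/3, -2/3, -1/3)

Orthogonality check:
  u_2 · u_1 = 0 (should be 0)
  u_3 · u_1 = 0 (should be 0)
  u_3 · u_2 = 0 (should be 0)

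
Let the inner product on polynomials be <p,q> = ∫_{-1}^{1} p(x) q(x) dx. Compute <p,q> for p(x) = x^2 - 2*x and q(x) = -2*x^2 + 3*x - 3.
<p,q> = -34/5

Expand the product: p(x)·q(x) = -2*x^4 + 7*x^3 - 9*x^2 + 6*x.
∫_{-1}^{1} of each monomial x^k gives [2/(k+1) if k even, 0 if k odd]. Integrating term-by-term (or equivalently evaluating the antiderivative F(x) = -2*x^5/5 + 7*x^4/4 - 3*x^3 + 3*x^2 at the endpoints):
  F(1) − F(−1) = 27/20 − (163/20) = -34/5.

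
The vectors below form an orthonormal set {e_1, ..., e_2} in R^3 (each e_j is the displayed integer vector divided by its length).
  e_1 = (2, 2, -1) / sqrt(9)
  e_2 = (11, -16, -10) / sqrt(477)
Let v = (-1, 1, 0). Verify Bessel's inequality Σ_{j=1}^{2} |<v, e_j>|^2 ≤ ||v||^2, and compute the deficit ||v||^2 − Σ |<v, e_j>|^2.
Σ |<v, e_j>|^2 = 81/53; ||v||^2 = 2; deficit = 25/53

Write each e_j = u_j / sqrt(<u_j, u_j>) where u_j is the displayed integer vector. Then <v, e_j> = <v, u_j> / sqrt(<u_j, u_j>), so |<v, e_j>|^2 = <v, u_j>^2 / <u_j, u_j>.
Coefficients: <v, e_1> = 0/sqrt(9), <v, e_2> = -27/sqrt(477).
Square and sum: Σ |<v, e_j>|^2 = 81/53.
Compute ||v||^2 = v·v = 2.
Deficit = 2 − 81/53 = 25/53 ≥ 0, confirming Bessel's inequality. (The deficit equals ||v − Σ <v,e_j> e_j||^2, the squared distance from v to span{e_j}.)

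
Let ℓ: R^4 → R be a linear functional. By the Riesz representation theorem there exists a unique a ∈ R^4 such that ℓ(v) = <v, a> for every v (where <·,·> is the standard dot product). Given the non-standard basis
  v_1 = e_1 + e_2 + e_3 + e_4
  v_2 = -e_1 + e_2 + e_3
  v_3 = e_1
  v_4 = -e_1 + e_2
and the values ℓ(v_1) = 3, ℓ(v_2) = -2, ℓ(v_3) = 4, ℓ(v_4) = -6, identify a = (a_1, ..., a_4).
a = (4, -2, 4, -3)

Write a = (a_1, ..., a_4) in the standard basis. For each basis vector v_i, ℓ(v_i) = <v_i, a> is a linear equation in the a_j's. Collect the n equations into a matrix system V a = ℓ, where row i of V is v_i (expressed in the standard basis). Since V is invertible (lower-triangular with 1s on the diagonal, up to permutation), solve by back-substitution:
  V =
[[1, 1, 1, 1],
 [-1, 1, 1, 0],
 [1, 0, 0, 0],
 [-1, 1, 0, 0]]
  V a = (3, -2, 4, -6)
Solving gives a = (4, -2, 4, -3).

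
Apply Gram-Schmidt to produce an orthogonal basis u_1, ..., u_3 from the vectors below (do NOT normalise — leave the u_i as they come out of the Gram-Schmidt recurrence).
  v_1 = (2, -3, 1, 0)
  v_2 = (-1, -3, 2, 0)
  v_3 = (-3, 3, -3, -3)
Orthogonal basis:
  u_1 = (2, -3, 1, 0)
  u_2 = (-16/7, -15/14, 19/14, 0)
  u_3 = (-63/115, -21/23, -189/115, -3)

Apply the Gram-Schmidt recurrence
  u_1 = v_1
  u_i = v_i − Σ_{j<i} ((v_i · u_j) / (u_j · u_j)) · u_j.

Step by step this gives:
  u_1 = (2, -3, 1, 0)
  u_2 = (-16/7, -15/14, 19/14, 0)
  u_3 = (-63/115, -21/23, -189/115, -3)

Orthogonality check:
  u_2 · u_1 = 0 (should be 0)
  u_3 · u_1 = 0 (should be 0)
  u_3 · u_2 = 0 (should be 0)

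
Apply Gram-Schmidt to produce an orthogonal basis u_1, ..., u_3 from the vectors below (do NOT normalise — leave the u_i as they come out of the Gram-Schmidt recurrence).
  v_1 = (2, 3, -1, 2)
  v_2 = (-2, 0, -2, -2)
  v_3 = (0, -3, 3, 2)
Orthogonal basis:
  u_1 = (2, 3, -1, 2)
  u_2 = (-4/3, 1, -7/3, -4/3)
  u_3 = (-4/5, -2/5, -2/5, 6/5)

Apply the Gram-Schmidt recurrence
  u_1 = v_1
  u_i = v_i − Σ_{j<i} ((v_i · u_j) / (u_j · u_j)) · u_j.

Step by step this gives:
  u_1 = (2, 3, -1, 2)
  u_2 = (-4/3, 1, -7/3, -4/3)
  u_3 = (-4/5, -2/5, -2/5, 6/5)

Orthogonality check:
  u_2 · u_1 = 0 (should be 0)
  u_3 · u_1 = 0 (should be 0)
  u_3 · u_2 = 0 (should be 0)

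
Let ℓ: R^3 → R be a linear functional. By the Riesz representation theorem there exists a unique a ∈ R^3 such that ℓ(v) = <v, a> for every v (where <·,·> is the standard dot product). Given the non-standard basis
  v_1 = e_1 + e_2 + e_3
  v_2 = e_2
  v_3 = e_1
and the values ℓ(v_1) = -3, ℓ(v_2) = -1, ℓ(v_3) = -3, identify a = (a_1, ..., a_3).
a = (-3, -1, 1)

Write a = (a_1, ..., a_3) in the standard basis. For each basis vector v_i, ℓ(v_i) = <v_i, a> is a linear equation in the a_j's. Collect the n equations into a matrix system V a = ℓ, where row i of V is v_i (expressed in the standard basis). Since V is invertible (lower-triangular with 1s on the diagonal, up to permutation), solve by back-substitution:
  V =
[[1, 1, 1],
 [0, 1, 0],
 [1, 0, 0]]
  V a = (-3, -1, -3)
Solving gives a = (-3, -1, 1).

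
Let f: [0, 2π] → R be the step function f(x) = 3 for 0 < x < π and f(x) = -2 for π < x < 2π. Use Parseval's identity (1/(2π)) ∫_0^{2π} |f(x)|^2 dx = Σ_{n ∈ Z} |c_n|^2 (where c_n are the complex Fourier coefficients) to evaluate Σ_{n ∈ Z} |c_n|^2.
Σ |c_n|^2 = 13/2

Parseval equates the L^2 energy of f (normalised by 1/(2π)) with the ℓ^2 sum of its Fourier coefficients: (1/(2π)) ∫_0^{2π} |f|^2 = Σ |c_n|^2.
Compute the left side: (1/(2π)) [∫_0^π 3^2 dx + ∫_π^{2π} (-2)^2 dx] = (1/(2π)) · (9π + 4π) = (9 + 4)/2 = 13/2.
So Σ_{n ∈ Z} |c_n|^2 = 13/2.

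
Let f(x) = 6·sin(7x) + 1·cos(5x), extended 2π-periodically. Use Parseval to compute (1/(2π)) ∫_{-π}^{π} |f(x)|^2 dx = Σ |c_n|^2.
Σ |c_n|^2 = 37/2

Expand |f|^2 and use orthogonality of {sin(nx), cos(mx)} on [-π, π]:
  ∫_{-π}^{π} sin(nx)^2 dx = π, ∫ cos(mx)^2 dx = π, and cross terms integrate to 0.
So ∫_{-π}^{π} f(x)^2 dx = 6^2 · π + 1^2 · π = (36 + 1)π.
Divide by 2π: (36 + 1)/2 = 37/2.
By Parseval, this equals Σ |c_n|^2.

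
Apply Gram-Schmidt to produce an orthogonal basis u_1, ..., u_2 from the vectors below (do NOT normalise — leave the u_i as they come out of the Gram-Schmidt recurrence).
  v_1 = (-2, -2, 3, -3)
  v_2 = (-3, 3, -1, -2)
Orthogonal basis:
  u_1 = (-2, -2, 3, -3)
  u_2 = (-36/13, 42/13, -35/26, -43/26)

Apply the Gram-Schmidt recurrence
  u_1 = v_1
  u_i = v_i − Σ_{j<i} ((v_i · u_j) / (u_j · u_j)) · u_j.

Step by step this gives:
  u_1 = (-2, -2, 3, -3)
  u_2 = (-36/13, 42/13, -35/26, -43/26)

Orthogonality check:
  u_2 · u_1 = 0 (should be 0)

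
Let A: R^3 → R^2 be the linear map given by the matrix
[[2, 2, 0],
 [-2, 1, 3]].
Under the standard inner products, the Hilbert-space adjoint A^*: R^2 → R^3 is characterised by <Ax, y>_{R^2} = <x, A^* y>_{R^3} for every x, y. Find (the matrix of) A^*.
A^* = A^T =
[[2, -2],
 [2, 1],
 [0, 3]]

For real matrices with standard dot products, the defining identity <Ax, y> = <x, A^* y> gives (Ax)^T y = x^T (A^*) y, i.e. x^T A^T y = x^T (A^*) y. Since this holds for all x, y, we must have A^* = A^T. Therefore
A^* =
[[2, -2],
 [2, 1],
 [0, 3]].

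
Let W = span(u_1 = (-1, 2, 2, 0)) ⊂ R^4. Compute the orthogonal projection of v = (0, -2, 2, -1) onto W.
proj_W(v) = (0, 0, 0, 0)

Set up U = [u_1 | ... | u_1] ∈ R^(4×1). The projector onto W = col(U) is P = U (U^T U)^(-1) U^T.
Compute U^T U =
  [9],
and U^T v = (0).
Solve U^T U · c = U^T v for the coefficients: c = (0). The projection is proj_W(v) = U c.
Check: (v - proj_W(v)) · u_1 = 0  (should be 0).
Result: proj_W(v) = (0, 0, 0, 0).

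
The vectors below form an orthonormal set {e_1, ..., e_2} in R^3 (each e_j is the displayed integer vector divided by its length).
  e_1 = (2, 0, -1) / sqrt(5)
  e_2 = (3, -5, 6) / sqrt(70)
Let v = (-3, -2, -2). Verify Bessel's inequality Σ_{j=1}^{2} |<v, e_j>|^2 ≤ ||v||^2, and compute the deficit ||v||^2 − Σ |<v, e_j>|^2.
Σ |<v, e_j>|^2 = 69/14; ||v||^2 = 17; deficit = 169/14

Write each e_j = u_j / sqrt(<u_j, u_j>) where u_j is the displayed integer vector. Then <v, e_j> = <v, u_j> / sqrt(<u_j, u_j>), so |<v, e_j>|^2 = <v, u_j>^2 / <u_j, u_j>.
Coefficients: <v, e_1> = -4/sqrt(5), <v, e_2> = -11/sqrt(70).
Square and sum: Σ |<v, e_j>|^2 = 69/14.
Compute ||v||^2 = v·v = 17.
Deficit = 17 − 69/14 = 169/14 ≥ 0, confirming Bessel's inequality. (The deficit equals ||v − Σ <v,e_j> e_j||^2, the squared distance from v to span{e_j}.)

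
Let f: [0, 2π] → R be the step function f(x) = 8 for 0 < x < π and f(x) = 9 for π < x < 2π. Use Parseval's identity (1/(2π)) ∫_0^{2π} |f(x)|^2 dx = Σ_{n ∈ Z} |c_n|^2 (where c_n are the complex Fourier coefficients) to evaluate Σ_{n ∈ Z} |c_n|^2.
Σ |c_n|^2 = 145/2

Parseval equates the L^2 energy of f (normalised by 1/(2π)) with the ℓ^2 sum of its Fourier coefficients: (1/(2π)) ∫_0^{2π} |f|^2 = Σ |c_n|^2.
Compute the left side: (1/(2π)) [∫_0^π 8^2 dx + ∫_π^{2π} 9^2 dx] = (1/(2π)) · (64π + 81π) = (64 + 81)/2 = 145/2.
So Σ_{n ∈ Z} |c_n|^2 = 145/2.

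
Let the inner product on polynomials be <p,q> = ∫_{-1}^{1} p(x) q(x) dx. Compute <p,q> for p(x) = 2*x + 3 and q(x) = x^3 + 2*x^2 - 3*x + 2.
<p,q> = 64/5

Expand the product: p(x)·q(x) = 2*x^4 + 7*x^3 - 5*x + 6.
∫_{-1}^{1} of each monomial x^k gives [2/(k+1) if k even, 0 if k odd]. Integrating term-by-term (or equivalently evaluating the antiderivative F(x) = 2*x^5/5 + 7*x^4/4 - 5*x^2/2 + 6*x at the endpoints):
  F(1) − F(−1) = 113/20 − (-143/20) = 64/5.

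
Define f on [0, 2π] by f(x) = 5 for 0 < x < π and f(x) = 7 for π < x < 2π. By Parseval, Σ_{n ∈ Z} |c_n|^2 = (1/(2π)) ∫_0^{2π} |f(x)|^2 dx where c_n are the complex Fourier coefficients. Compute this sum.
Σ |c_n|^2 = 37

Parseval equates the L^2 energy of f (normalised by 1/(2π)) with the ℓ^2 sum of its Fourier coefficients: (1/(2π)) ∫_0^{2π} |f|^2 = Σ |c_n|^2.
Compute the left side: (1/(2π)) [∫_0^π 5^2 dx + ∫_π^{2π} 7^2 dx] = (1/(2π)) · (25π + 49π) = (25 + 49)/2 = 37.
So Σ_{n ∈ Z} |c_n|^2 = 37.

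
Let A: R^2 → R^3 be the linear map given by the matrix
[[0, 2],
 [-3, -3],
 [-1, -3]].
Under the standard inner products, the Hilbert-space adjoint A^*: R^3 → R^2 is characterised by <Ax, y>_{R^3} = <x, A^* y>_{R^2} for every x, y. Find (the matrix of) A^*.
A^* = A^T =
[[0, -3, -1],
 [2, -3, -3]]

For real matrices with standard dot products, the defining identity <Ax, y> = <x, A^* y> gives (Ax)^T y = x^T (A^*) y, i.e. x^T A^T y = x^T (A^*) y. Since this holds for all x, y, we must have A^* = A^T. Therefore
A^* =
[[0, -3, -1],
 [2, -3, -3]].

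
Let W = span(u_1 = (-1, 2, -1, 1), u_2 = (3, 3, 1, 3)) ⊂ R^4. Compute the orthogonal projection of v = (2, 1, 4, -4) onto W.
proj_W(v) = (370/171, -317/171, 92/57, -88/171)

Set up U = [u_1 | ... | u_2] ∈ R^(4×2). The projector onto W = col(U) is P = U (U^T U)^(-1) U^T.
Compute U^T U =
  [7, 5]
  [5, 28],
and U^T v = (-8, 1).
Solve U^T U · c = U^T v for the coefficients: c = (-229/171, 47/171). The projection is proj_W(v) = U c.
Check: (v - proj_W(v)) · u_1 = 0  (should be 0).
Check: (v - proj_W(v)) · u_2 = 0  (should be 0).
Result: proj_W(v) = (370/171, -317/171, 92/57, -88/171).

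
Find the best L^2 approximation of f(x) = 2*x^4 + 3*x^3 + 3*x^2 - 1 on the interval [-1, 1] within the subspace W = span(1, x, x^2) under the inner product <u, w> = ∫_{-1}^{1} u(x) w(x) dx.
g(x) = 33*x^2/7 + 9*x/5 - 41/35

The best approximation g ∈ W is the orthogonal projection of f onto W. Writing g = a_0 + a_1 x + a_2 x^2, the coefficients solve the normal equations G · a = b where
  G_{ij} = <φ_i, φ_j> and b_i = <f, φ_i>, with φ_0 = 1, φ_1 = x, φ_2 = x^2.
G =
  [2, 0, 2/3]
  [0, 2/3, 0]
  [2/3, 0, 2/5],
b = (4/5, 6/5, 116/105).
Solving gives a_0 = -41/35, a_1 = 9/5, a_2 = 33/7, so
  g(x) = 33*x^2/7 + 9*x/5 - 41/35.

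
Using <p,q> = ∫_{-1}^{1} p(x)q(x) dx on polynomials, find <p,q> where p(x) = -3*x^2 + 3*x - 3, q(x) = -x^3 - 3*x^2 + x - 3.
<p,q> = 172/5

Expand the product: p(x)·q(x) = 3*x^5 + 6*x^4 - 9*x^3 + 21*x^2 - 12*x + 9.
∫_{-1}^{1} of each monomial x^k gives [2/(k+1) if k even, 0 if k odd]. Integrating term-by-term (or equivalently evaluating the antiderivative F(x) = x^6/2 + 6*x^5/5 - 9*x^4/4 + 7*x^3 - 6*x^2 + 9*x at the endpoints):
  F(1) − F(−1) = 189/20 − (-499/20) = 172/5.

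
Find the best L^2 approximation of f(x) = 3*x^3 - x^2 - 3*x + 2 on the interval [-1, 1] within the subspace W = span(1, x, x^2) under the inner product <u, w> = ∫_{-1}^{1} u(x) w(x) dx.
g(x) = -x^2 - 6*x/5 + 2

The best approximation g ∈ W is the orthogonal projection of f onto W. Writing g = a_0 + a_1 x + a_2 x^2, the coefficients solve the normal equations G · a = b where
  G_{ij} = <φ_i, φ_j> and b_i = <f, φ_i>, with φ_0 = 1, φ_1 = x, φ_2 = x^2.
G =
  [2, 0, 2/3]
  [0, 2/3, 0]
  [2/3, 0, 2/5],
b = (10/3, -4/5, 14/15).
Solving gives a_0 = 2, a_1 = -6/5, a_2 = -1, so
  g(x) = -x^2 - 6*x/5 + 2.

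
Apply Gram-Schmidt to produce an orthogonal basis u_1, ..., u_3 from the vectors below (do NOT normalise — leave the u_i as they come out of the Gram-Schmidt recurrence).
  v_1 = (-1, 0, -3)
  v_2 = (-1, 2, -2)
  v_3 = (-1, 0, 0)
Orthogonal basis:
  u_1 = (-1, 0, -3)
  u_2 = (-3/10, 2, 1/10)
  u_3 = (-36/41, -6/41, 12/41)

Apply the Gram-Schmidt recurrence
  u_1 = v_1
  u_i = v_i − Σ_{j<i} ((v_i · u_j) / (u_j · u_j)) · u_j.

Step by step this gives:
  u_1 = (-1, 0, -3)
  u_2 = (-3/10, 2, 1/10)
  u_3 = (-36/41, -6/41, 12/41)

Orthogonality check:
  u_2 · u_1 = 0 (should be 0)
  u_3 · u_1 = 0 (should be 0)
  u_3 · u_2 = 0 (should be 0)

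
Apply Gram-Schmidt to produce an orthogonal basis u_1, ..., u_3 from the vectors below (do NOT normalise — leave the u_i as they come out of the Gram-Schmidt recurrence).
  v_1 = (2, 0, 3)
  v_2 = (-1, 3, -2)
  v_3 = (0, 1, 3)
Orthogonal basis:
  u_1 = (2, 0, 3)
  u_2 = (3/13, 3, -2/13)
  u_3 = (-171/118, 19/118, 57/59)

Apply the Gram-Schmidt recurrence
  u_1 = v_1
  u_i = v_i − Σ_{j<i} ((v_i · u_j) / (u_j · u_j)) · u_j.

Step by step this gives:
  u_1 = (2, 0, 3)
  u_2 = (3/13, 3, -2/13)
  u_3 = (-171/118, 19/118, 57/59)

Orthogonality check:
  u_2 · u_1 = 0 (should be 0)
  u_3 · u_1 = 0 (should be 0)
  u_3 · u_2 = 0 (should be 0)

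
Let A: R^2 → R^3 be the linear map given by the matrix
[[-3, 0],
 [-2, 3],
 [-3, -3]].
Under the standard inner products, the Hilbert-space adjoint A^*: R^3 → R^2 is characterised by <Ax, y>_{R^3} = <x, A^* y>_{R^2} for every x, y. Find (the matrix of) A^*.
A^* = A^T =
[[-3, -2, -3],
 [0, 3, -3]]

For real matrices with standard dot products, the defining identity <Ax, y> = <x, A^* y> gives (Ax)^T y = x^T (A^*) y, i.e. x^T A^T y = x^T (A^*) y. Since this holds for all x, y, we must have A^* = A^T. Therefore
A^* =
[[-3, -2, -3],
 [0, 3, -3]].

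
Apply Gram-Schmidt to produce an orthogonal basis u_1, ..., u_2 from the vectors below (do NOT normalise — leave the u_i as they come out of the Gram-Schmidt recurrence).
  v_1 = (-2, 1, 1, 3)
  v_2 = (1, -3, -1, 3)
Orthogonal basis:
  u_1 = (-2, 1, 1, 3)
  u_2 = (7/5, -16/5, -6/5, 12/5)

Apply the Gram-Schmidt recurrence
  u_1 = v_1
  u_i = v_i − Σ_{j<i} ((v_i · u_j) / (u_j · u_j)) · u_j.

Step by step this gives:
  u_1 = (-2, 1, 1, 3)
  u_2 = (7/5, -16/5, -6/5, 12/5)

Orthogonality check:
  u_2 · u_1 = 0 (should be 0)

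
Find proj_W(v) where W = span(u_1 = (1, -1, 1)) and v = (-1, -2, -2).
proj_W(v) = (-1/3, 1/3, -1/3)

Set up U = [u_1 | ... | u_1] ∈ R^(3×1). The projector onto W = col(U) is P = U (U^T U)^(-1) U^T.
Compute U^T U =
  [3],
and U^T v = (-1).
Solve U^T U · c = U^T v for the coefficients: c = (-1/3). The projection is proj_W(v) = U c.
Check: (v - proj_W(v)) · u_1 = 0  (should be 0).
Result: proj_W(v) = (-1/3, 1/3, -1/3).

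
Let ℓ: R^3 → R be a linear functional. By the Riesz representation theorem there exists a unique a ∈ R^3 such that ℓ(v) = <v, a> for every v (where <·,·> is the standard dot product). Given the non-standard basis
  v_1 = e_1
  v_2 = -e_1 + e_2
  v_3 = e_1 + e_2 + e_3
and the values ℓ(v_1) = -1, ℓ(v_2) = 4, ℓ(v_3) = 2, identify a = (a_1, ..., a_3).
a = (-1, 3, 0)

Write a = (a_1, ..., a_3) in the standard basis. For each basis vector v_i, ℓ(v_i) = <v_i, a> is a linear equation in the a_j's. Collect the n equations into a matrix system V a = ℓ, where row i of V is v_i (expressed in the standard basis). Since V is invertible (lower-triangular with 1s on the diagonal, up to permutation), solve by back-substitution:
  V =
[[1, 0, 0],
 [-1, 1, 0],
 [1, 1, 1]]
  V a = (-1, 4, 2)
Solving gives a = (-1, 3, 0).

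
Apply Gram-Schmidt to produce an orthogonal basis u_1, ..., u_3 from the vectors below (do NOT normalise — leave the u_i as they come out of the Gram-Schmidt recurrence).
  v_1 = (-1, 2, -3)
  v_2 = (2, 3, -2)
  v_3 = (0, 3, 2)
Orthogonal basis:
  u_1 = (-1, 2, -3)
  u_2 = (19/7, 11/7, 1/7)
  u_3 = (-95/69, 152/69, 133/69)

Apply the Gram-Schmidt recurrence
  u_1 = v_1
  u_i = v_i − Σ_{j<i} ((v_i · u_j) / (u_j · u_j)) · u_j.

Step by step this gives:
  u_1 = (-1, 2, -3)
  u_2 = (19/7, 11/7, 1/7)
  u_3 = (-95/69, 152/69, 133/69)

Orthogonality check:
  u_2 · u_1 = 0 (should be 0)
  u_3 · u_1 = 0 (should be 0)
  u_3 · u_2 = 0 (should be 0)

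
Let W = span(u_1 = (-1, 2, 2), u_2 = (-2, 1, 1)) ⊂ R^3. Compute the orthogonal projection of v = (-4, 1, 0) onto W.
proj_W(v) = (-4, 1/2, 1/2)

Set up U = [u_1 | ... | u_2] ∈ R^(3×2). The projector onto W = col(U) is P = U (U^T U)^(-1) U^T.
Compute U^T U =
  [9, 6]
  [6, 6],
and U^T v = (6, 9).
Solve U^T U · c = U^T v for the coefficients: c = (-1, 5/2). The projection is proj_W(v) = U c.
Check: (v - proj_W(v)) · u_1 = 0  (should be 0).
Check: (v - proj_W(v)) · u_2 = 0  (should be 0).
Result: proj_W(v) = (-4, 1/2, 1/2).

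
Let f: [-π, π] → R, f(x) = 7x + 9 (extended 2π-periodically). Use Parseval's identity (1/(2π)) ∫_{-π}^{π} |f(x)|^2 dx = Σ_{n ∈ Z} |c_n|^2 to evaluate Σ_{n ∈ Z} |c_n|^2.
Σ |c_n|^2 = 49π^2/3 + 81

Expand and integrate term by term over [-π, π]:
  ∫ (7x)^2 dx = 49·(2π^3/3); ∫ 2·7·(9)·x dx = 0 (odd integrand); ∫ 9^2 dx = 81·2π.
So (1/(2π)) ∫_{-π}^{π} (7x + 9)^2 dx = 49π^2/3 + 81 = 49π^2/3 + 81.
Parseval ⇒ Σ |c_n|^2 = 49π^2/3 + 81.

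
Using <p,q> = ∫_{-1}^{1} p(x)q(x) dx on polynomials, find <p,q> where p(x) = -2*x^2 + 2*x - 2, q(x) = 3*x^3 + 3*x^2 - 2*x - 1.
<p,q> = -4/3

Expand the product: p(x)·q(x) = -6*x^5 + 4*x^3 - 8*x^2 + 2*x + 2.
∫_{-1}^{1} of each monomial x^k gives [2/(k+1) if k even, 0 if k odd]. Integrating term-by-term (or equivalently evaluating the antiderivative F(x) = -x^6 + x^4 - 8*x^3/3 + x^2 + 2*x at the endpoints):
  F(1) − F(−1) = 1/3 − (5/3) = -4/3.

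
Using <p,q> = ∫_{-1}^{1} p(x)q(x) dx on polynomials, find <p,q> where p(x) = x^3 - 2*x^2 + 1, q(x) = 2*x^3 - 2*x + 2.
<p,q> = 116/105

Expand the product: p(x)·q(x) = 2*x^6 - 4*x^5 - 2*x^4 + 8*x^3 - 4*x^2 - 2*x + 2.
∫_{-1}^{1} of each monomial x^k gives [2/(k+1) if k even, 0 if k odd]. Integrating term-by-term (or equivalently evaluating the antiderivative F(x) = 2*x^7/7 - 2*x^6/3 - 2*x^5/5 + 2*x^4 - 4*x^3/3 - x^2 + 2*x at the endpoints):
  F(1) − F(−1) = 31/35 − (-23/105) = 116/105.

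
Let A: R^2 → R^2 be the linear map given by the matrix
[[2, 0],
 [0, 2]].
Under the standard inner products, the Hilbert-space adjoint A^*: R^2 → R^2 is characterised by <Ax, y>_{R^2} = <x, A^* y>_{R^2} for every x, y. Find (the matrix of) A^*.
A^* = A^T =
[[2, 0],
 [0, 2]]

For real matrices with standard dot products, the defining identity <Ax, y> = <x, A^* y> gives (Ax)^T y = x^T (A^*) y, i.e. x^T A^T y = x^T (A^*) y. Since this holds for all x, y, we must have A^* = A^T. Therefore
A^* =
[[2, 0],
 [0, 2]].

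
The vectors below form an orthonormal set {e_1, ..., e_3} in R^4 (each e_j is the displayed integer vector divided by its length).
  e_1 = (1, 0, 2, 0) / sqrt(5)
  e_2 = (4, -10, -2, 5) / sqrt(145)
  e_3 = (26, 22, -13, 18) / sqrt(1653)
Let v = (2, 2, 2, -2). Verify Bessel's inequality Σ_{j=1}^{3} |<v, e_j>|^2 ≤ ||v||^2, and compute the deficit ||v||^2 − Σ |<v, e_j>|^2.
Σ |<v, e_j>|^2 = 716/57; ||v||^2 = 16; deficit = 196/57

Write each e_j = u_j / sqrt(<u_j, u_j>) where u_j is the displayed integer vector. Then <v, e_j> = <v, u_j> / sqrt(<u_j, u_j>), so |<v, e_j>|^2 = <v, u_j>^2 / <u_j, u_j>.
Coefficients: <v, e_1> = 6/sqrt(5), <v, e_2> = -26/sqrt(145), <v, e_3> = 34/sqrt(1653).
Square and sum: Σ |<v, e_j>|^2 = 716/57.
Compute ||v||^2 = v·v = 16.
Deficit = 16 − 716/57 = 196/57 ≥ 0, confirming Bessel's inequality. (The deficit equals ||v − Σ <v,e_j> e_j||^2, the squared distance from v to span{e_j}.)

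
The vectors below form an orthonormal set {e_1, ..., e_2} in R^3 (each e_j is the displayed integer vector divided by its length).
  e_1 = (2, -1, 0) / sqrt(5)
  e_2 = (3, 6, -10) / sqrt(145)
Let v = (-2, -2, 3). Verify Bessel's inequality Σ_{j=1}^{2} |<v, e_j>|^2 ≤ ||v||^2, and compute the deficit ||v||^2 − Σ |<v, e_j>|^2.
Σ |<v, e_j>|^2 = 484/29; ||v||^2 = 17; deficit = 9/29

Write each e_j = u_j / sqrt(<u_j, u_j>) where u_j is the displayed integer vector. Then <v, e_j> = <v, u_j> / sqrt(<u_j, u_j>), so |<v, e_j>|^2 = <v, u_j>^2 / <u_j, u_j>.
Coefficients: <v, e_1> = -2/sqrt(5), <v, e_2> = -48/sqrt(145).
Square and sum: Σ |<v, e_j>|^2 = 484/29.
Compute ||v||^2 = v·v = 17.
Deficit = 17 − 484/29 = 9/29 ≥ 0, confirming Bessel's inequality. (The deficit equals ||v − Σ <v,e_j> e_j||^2, the squared distance from v to span{e_j}.)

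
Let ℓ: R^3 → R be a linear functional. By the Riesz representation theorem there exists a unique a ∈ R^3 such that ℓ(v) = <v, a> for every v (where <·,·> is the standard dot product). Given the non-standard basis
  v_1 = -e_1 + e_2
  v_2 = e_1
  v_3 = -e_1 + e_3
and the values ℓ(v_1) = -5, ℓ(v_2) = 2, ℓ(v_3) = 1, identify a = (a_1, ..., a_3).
a = (2, -3, 3)

Write a = (a_1, ..., a_3) in the standard basis. For each basis vector v_i, ℓ(v_i) = <v_i, a> is a linear equation in the a_j's. Collect the n equations into a matrix system V a = ℓ, where row i of V is v_i (expressed in the standard basis). Since V is invertible (lower-triangular with 1s on the diagonal, up to permutation), solve by back-substitution:
  V =
[[-1, 1, 0],
 [1, 0, 0],
 [-1, 0, 1]]
  V a = (-5, 2, 1)
Solving gives a = (2, -3, 3).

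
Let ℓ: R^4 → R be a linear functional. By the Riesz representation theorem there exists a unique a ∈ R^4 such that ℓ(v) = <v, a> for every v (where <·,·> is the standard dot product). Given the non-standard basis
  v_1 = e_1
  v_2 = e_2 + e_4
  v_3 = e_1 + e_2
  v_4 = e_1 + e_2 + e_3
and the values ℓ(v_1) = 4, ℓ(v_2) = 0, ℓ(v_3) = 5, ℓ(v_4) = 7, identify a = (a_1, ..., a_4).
a = (4, 1, 2, -1)

Write a = (a_1, ..., a_4) in the standard basis. For each basis vector v_i, ℓ(v_i) = <v_i, a> is a linear equation in the a_j's. Collect the n equations into a matrix system V a = ℓ, where row i of V is v_i (expressed in the standard basis). Since V is invertible (lower-triangular with 1s on the diagonal, up to permutation), solve by back-substitution:
  V =
[[1, 0, 0, 0],
 [0, 1, 0, 1],
 [1, 1, 0, 0],
 [1, 1, 1, 0]]
  V a = (4, 0, 5, 7)
Solving gives a = (4, 1, 2, -1).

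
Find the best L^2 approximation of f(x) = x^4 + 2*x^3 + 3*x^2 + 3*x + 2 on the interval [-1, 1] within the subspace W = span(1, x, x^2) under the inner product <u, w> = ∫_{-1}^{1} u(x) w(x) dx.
g(x) = 27*x^2/7 + 21*x/5 + 67/35

The best approximation g ∈ W is the orthogonal projection of f onto W. Writing g = a_0 + a_1 x + a_2 x^2, the coefficients solve the normal equations G · a = b where
  G_{ij} = <φ_i, φ_j> and b_i = <f, φ_i>, with φ_0 = 1, φ_1 = x, φ_2 = x^2.
G =
  [2, 0, 2/3]
  [0, 2/3, 0]
  [2/3, 0, 2/5],
b = (32/5, 14/5, 296/105).
Solving gives a_0 = 67/35, a_1 = 21/5, a_2 = 27/7, so
  g(x) = 27*x^2/7 + 21*x/5 + 67/35.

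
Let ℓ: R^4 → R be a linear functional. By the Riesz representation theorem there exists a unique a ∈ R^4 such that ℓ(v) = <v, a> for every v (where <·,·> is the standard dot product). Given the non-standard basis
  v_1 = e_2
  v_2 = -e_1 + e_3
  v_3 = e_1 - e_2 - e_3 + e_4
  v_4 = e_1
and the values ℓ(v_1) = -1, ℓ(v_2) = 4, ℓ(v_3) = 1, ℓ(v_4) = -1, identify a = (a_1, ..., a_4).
a = (-1, -1, 3, 4)

Write a = (a_1, ..., a_4) in the standard basis. For each basis vector v_i, ℓ(v_i) = <v_i, a> is a linear equation in the a_j's. Collect the n equations into a matrix system V a = ℓ, where row i of V is v_i (expressed in the standard basis). Since V is invertible (lower-triangular with 1s on the diagonal, up to permutation), solve by back-substitution:
  V =
[[0, 1, 0, 0],
 [-1, 0, 1, 0],
 [1, -1, -1, 1],
 [1, 0, 0, 0]]
  V a = (-1, 4, 1, -1)
Solving gives a = (-1, -1, 3, 4).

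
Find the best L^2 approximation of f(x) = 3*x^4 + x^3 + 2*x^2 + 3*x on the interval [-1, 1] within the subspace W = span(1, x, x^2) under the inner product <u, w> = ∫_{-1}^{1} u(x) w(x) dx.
g(x) = 32*x^2/7 + 18*x/5 - 9/35

The best approximation g ∈ W is the orthogonal projection of f onto W. Writing g = a_0 + a_1 x + a_2 x^2, the coefficients solve the normal equations G · a = b where
  G_{ij} = <φ_i, φ_j> and b_i = <f, φ_i>, with φ_0 = 1, φ_1 = x, φ_2 = x^2.
G =
  [2, 0, 2/3]
  [0, 2/3, 0]
  [2/3, 0, 2/5],
b = (38/15, 12/5, 58/35).
Solving gives a_0 = -9/35, a_1 = 18/5, a_2 = 32/7, so
  g(x) = 32*x^2/7 + 18*x/5 - 9/35.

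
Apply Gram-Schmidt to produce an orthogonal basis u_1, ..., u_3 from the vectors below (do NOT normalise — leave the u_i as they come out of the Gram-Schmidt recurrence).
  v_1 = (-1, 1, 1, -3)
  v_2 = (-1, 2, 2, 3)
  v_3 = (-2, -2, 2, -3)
Orthogonal basis:
  u_1 = (-1, 1, 1, -3)
  u_2 = (-4/3, 7/3, 7/3, 2)
  u_3 = (-27/20, -49/20, 31/20, 3/20)

Apply the Gram-Schmidt recurrence
  u_1 = v_1
  u_i = v_i − Σ_{j<i} ((v_i · u_j) / (u_j · u_j)) · u_j.

Step by step this gives:
  u_1 = (-1, 1, 1, -3)
  u_2 = (-4/3, 7/3, 7/3, 2)
  u_3 = (-27/20, -49/20, 31/20, 3/20)

Orthogonality check:
  u_2 · u_1 = 0 (should be 0)
  u_3 · u_1 = 0 (should be 0)
  u_3 · u_2 = 0 (should be 0)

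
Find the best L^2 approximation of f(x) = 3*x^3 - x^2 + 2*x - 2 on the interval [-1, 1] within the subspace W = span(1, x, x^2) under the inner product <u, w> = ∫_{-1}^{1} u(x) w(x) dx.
g(x) = -x^2 + 19*x/5 - 2

The best approximation g ∈ W is the orthogonal projection of f onto W. Writing g = a_0 + a_1 x + a_2 x^2, the coefficients solve the normal equations G · a = b where
  G_{ij} = <φ_i, φ_j> and b_i = <f, φ_i>, with φ_0 = 1, φ_1 = x, φ_2 = x^2.
G =
  [2, 0, 2/3]
  [0, 2/3, 0]
  [2/3, 0, 2/5],
b = (-14/3, 38/15, -26/15).
Solving gives a_0 = -2, a_1 = 19/5, a_2 = -1, so
  g(x) = -x^2 + 19*x/5 - 2.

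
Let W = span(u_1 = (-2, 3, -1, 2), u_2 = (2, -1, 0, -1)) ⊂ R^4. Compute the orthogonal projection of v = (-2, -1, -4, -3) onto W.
proj_W(v) = (-2/9, -1/3, 2/9, -1/9)

Set up U = [u_1 | ... | u_2] ∈ R^(4×2). The projector onto W = col(U) is P = U (U^T U)^(-1) U^T.
Compute U^T U =
  [18, -9]
  [-9, 6],
and U^T v = (-1, 0).
Solve U^T U · c = U^T v for the coefficients: c = (-2/9, -1/3). The projection is proj_W(v) = U c.
Check: (v - proj_W(v)) · u_1 = 0  (should be 0).
Check: (v - proj_W(v)) · u_2 = 0  (should be 0).
Result: proj_W(v) = (-2/9, -1/3, 2/9, -1/9).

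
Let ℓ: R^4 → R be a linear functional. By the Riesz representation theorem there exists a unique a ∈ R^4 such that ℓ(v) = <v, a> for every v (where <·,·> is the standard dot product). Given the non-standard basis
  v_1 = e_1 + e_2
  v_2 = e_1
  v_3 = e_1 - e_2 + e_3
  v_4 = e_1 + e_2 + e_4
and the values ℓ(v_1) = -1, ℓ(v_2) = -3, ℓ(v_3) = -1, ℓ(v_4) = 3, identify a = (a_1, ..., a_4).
a = (-3, 2, 4, 4)

Write a = (a_1, ..., a_4) in the standard basis. For each basis vector v_i, ℓ(v_i) = <v_i, a> is a linear equation in the a_j's. Collect the n equations into a matrix system V a = ℓ, where row i of V is v_i (expressed in the standard basis). Since V is invertible (lower-triangular with 1s on the diagonal, up to permutation), solve by back-substitution:
  V =
[[1, 1, 0, 0],
 [1, 0, 0, 0],
 [1, -1, 1, 0],
 [1, 1, 0, 1]]
  V a = (-1, -3, -1, 3)
Solving gives a = (-3, 2, 4, 4).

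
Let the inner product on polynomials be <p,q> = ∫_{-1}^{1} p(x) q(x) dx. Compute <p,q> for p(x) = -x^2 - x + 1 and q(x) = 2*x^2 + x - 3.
<p,q> = -62/15

Expand the product: p(x)·q(x) = -2*x^4 - 3*x^3 + 4*x^2 + 4*x - 3.
∫_{-1}^{1} of each monomial x^k gives [2/(k+1) if k even, 0 if k odd]. Integrating term-by-term (or equivalently evaluating the antiderivative F(x) = -2*x^5/5 - 3*x^4/4 + 4*x^3/3 + 2*x^2 - 3*x at the endpoints):
  F(1) − F(−1) = -49/60 − (199/60) = -62/15.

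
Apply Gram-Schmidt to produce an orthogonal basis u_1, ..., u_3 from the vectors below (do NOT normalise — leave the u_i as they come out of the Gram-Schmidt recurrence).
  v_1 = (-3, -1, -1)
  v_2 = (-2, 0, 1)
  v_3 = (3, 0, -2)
Orthogonal basis:
  u_1 = (-3, -1, -1)
  u_2 = (-7/11, 5/11, 16/11)
  u_3 = (-1/30, 1/6, -1/15)

Apply the Gram-Schmidt recurrence
  u_1 = v_1
  u_i = v_i − Σ_{j<i} ((v_i · u_j) / (u_j · u_j)) · u_j.

Step by step this gives:
  u_1 = (-3, -1, -1)
  u_2 = (-7/11, 5/11, 16/11)
  u_3 = (-1/30, 1/6, -1/15)

Orthogonality check:
  u_2 · u_1 = 0 (should be 0)
  u_3 · u_1 = 0 (should be 0)
  u_3 · u_2 = 0 (should be 0)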